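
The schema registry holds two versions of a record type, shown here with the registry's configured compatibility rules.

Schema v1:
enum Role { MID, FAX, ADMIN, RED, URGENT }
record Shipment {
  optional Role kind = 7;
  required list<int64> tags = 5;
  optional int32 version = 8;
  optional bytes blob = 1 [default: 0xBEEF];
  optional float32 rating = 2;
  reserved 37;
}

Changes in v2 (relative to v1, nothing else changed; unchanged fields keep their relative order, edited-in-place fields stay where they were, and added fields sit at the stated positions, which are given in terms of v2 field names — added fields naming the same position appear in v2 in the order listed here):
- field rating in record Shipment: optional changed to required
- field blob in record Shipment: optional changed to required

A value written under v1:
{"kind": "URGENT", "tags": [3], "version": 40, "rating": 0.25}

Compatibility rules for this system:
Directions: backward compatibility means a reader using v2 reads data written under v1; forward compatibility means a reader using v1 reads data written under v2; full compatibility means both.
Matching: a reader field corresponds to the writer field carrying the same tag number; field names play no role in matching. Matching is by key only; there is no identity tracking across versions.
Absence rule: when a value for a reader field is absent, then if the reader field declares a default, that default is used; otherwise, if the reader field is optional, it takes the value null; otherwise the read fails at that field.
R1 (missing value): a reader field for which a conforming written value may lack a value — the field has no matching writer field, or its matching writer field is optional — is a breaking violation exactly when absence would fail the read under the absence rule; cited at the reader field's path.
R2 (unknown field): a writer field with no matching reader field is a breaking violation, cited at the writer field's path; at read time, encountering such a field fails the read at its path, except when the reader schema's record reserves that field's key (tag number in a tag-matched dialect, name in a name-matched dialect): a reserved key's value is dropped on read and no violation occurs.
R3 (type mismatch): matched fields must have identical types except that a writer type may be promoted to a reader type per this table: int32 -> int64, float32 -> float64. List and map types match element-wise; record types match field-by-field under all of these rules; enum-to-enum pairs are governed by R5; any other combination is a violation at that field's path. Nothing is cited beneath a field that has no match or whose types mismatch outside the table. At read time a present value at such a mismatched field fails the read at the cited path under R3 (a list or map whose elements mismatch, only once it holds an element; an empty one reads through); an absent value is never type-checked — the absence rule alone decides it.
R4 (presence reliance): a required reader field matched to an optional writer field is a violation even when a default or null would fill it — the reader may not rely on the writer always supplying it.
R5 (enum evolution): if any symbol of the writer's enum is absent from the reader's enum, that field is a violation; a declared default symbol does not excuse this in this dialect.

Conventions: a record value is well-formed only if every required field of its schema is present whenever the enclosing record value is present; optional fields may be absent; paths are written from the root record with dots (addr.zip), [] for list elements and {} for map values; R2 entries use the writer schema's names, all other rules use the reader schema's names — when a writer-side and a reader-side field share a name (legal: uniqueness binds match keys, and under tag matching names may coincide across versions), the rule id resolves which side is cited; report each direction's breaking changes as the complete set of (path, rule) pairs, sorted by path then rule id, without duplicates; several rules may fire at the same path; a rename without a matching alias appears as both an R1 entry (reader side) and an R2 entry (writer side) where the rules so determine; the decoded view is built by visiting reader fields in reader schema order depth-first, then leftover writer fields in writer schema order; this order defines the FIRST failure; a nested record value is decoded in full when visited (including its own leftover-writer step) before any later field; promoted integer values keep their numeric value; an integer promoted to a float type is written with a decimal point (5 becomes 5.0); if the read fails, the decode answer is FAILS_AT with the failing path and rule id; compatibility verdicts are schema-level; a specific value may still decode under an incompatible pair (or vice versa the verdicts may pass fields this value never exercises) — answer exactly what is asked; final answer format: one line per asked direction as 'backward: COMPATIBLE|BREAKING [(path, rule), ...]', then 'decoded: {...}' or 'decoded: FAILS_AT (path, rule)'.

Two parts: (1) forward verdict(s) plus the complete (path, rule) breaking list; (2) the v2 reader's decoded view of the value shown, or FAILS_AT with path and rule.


each type pair in Shipment: writer, then reader
forward analysis of Shipment with v1 as reader and v2 as writer:
  writer optional, Role -> Role: reader kind maps from writer kind
  writer required, list<int64> -> list<int64>: reader tags maps from writer tags
  writer optional, int32 -> int32: reader version maps from writer version
  writer required, bytes -> bytes: reader blob maps from writer blob
  writer required, float32 -> float32: reader rating maps from writer rating
  => forward: COMPATIBLE
decode walk for Shipment under reader schema v2:
  kind := "URGENT"
  tags := [3]
  version := 40
  blob := 0xBEEF (no value, default fills)
  rating := 0.25
  => decoded: {"kind": "URGENT", "tags": [3], "version": 40, "blob": 0xBEEF, "rating": 0.25}
the rest of the Shipment diff is inert for this question:
  field rating in record Shipment: optional changed to required -> affects backward compatibility only, which is not asked
  field blob in record Shipment: optional changed to required -> affects backward compatibility only, which is not asked

forward: COMPATIBLE []; decoded: {"kind": "URGENT", "tags": [3], "version": 40, "blob": 0xBEEF, "rating": 0.25}


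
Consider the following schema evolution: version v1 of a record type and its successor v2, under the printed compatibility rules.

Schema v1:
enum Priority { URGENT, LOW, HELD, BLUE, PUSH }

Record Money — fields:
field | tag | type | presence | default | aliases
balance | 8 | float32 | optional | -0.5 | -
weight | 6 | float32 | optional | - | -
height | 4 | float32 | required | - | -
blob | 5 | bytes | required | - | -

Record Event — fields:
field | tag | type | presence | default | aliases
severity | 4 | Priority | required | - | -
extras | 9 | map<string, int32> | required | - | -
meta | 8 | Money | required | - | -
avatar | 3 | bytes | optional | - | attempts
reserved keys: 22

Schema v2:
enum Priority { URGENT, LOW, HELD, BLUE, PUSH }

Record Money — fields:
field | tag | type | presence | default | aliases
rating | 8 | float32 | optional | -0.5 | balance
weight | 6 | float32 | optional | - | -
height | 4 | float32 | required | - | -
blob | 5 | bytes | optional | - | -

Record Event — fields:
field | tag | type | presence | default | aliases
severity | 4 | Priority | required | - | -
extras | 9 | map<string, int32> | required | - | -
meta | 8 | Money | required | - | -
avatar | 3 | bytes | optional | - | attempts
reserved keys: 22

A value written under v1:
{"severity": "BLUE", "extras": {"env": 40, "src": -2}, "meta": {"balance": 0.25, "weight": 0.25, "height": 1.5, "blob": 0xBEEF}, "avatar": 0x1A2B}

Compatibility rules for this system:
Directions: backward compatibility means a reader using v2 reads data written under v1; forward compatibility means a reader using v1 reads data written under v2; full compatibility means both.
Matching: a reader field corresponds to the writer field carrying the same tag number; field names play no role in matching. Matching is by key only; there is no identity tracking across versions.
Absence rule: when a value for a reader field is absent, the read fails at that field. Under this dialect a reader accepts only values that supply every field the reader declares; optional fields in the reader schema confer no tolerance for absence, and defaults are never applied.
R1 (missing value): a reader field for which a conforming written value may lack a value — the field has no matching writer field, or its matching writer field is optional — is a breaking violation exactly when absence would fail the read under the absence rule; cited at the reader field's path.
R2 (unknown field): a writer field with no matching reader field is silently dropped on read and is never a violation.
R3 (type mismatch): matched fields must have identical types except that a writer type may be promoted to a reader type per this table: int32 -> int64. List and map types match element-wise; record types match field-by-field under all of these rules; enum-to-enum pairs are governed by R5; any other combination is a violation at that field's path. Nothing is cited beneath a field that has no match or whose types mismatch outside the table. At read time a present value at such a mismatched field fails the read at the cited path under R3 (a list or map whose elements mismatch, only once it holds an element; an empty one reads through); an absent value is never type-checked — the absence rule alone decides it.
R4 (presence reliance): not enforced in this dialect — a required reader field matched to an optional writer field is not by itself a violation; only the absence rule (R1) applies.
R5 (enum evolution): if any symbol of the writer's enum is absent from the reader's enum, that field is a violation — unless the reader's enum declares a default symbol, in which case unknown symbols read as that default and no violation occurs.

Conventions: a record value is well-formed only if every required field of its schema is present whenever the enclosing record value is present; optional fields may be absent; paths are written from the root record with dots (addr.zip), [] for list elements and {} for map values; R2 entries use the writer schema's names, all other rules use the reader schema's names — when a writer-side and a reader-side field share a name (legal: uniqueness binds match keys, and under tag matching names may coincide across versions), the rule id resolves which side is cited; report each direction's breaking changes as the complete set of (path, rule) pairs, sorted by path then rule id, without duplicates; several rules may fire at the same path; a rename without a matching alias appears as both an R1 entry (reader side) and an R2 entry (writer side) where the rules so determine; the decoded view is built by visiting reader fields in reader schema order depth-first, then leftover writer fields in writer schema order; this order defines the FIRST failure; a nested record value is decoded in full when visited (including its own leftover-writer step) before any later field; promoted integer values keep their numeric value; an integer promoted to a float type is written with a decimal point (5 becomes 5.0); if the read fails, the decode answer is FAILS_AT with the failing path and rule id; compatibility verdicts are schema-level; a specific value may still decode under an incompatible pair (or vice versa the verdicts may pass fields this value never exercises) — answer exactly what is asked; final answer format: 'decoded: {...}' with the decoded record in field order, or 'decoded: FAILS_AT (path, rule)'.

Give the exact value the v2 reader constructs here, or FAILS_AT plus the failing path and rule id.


decoded: {"severity": "BLUE", "extras": {"env": 40, "src": -2}, "meta": {"rating": 0.25, "weight": 0.25, "height": 1.5, "blob": 0xBEEF}, "avatar": 0x1A2B}

each type pair in Event: writer, then reader
decoding the Event value with the v2 reader:
  severity := "BLUE"
  extras := {"env": 40, "src": -2}
  meta.rating := 0.25 (from writer balance)
  meta.weight := 0.25
  meta.height := 1.5
  meta.blob := 0xBEEF
  avatar := 0x1A2B
  => decoded: {"severity": "BLUE", "extras": {"env": 40, "src": -2}, "meta": {"rating": 0.25, "weight": 0.25, "height": 1.5, "blob": 0xBEEF}, "avatar": 0x1A2B}
the other Event changes do not affect what is asked:
  field blob in record Money: required changed to optional -> changes Event's schema-level verdicts only — the decode of this value is the same


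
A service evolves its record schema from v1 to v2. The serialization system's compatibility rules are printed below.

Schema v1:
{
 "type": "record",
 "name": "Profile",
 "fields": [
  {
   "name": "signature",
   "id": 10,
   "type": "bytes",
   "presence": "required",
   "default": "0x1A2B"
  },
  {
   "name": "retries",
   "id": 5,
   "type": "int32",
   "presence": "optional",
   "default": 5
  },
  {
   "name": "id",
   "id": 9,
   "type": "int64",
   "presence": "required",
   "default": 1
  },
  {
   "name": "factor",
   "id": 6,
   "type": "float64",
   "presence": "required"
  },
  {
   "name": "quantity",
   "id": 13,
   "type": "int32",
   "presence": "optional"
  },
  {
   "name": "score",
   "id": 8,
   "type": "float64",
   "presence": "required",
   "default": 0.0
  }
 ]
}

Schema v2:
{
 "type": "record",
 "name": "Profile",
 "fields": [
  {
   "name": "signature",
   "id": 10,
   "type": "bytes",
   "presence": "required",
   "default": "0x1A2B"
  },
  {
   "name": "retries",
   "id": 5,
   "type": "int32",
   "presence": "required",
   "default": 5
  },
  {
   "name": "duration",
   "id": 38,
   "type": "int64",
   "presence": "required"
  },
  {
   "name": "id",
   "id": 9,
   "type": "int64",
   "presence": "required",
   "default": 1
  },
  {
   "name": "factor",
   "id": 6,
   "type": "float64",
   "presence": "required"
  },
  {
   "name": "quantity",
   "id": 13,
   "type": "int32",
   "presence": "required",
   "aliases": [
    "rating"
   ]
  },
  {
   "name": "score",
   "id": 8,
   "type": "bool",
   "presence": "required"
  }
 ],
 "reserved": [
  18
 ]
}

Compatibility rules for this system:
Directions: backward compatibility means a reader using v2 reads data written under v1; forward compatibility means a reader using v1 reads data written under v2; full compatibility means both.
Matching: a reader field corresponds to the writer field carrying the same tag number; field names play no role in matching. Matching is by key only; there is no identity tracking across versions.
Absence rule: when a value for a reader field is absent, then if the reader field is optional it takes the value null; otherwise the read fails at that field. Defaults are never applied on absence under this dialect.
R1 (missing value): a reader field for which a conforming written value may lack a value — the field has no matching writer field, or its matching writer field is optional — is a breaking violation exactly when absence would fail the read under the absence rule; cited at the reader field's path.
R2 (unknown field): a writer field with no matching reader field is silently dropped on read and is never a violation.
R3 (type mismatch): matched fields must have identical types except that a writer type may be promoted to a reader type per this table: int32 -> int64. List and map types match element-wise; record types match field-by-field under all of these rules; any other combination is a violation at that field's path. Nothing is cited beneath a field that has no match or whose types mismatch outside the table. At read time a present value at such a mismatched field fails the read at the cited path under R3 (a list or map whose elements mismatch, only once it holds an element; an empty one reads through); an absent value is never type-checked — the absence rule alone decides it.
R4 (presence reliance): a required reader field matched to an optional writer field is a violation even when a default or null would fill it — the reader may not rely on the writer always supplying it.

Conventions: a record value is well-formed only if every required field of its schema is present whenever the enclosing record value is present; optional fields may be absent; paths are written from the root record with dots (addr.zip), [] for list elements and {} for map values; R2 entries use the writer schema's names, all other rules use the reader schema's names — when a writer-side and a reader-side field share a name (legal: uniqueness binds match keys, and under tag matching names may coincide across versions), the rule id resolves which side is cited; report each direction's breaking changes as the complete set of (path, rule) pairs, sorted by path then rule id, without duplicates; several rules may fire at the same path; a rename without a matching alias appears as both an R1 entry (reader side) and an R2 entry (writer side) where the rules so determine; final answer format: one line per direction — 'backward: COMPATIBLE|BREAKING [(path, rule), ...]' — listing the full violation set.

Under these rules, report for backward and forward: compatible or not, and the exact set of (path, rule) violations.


in Profile below, arrows point writer -> reader
backward for Profile (reader v2, writer v1):
  signature: paired with writer signature (bytes -> bytes; writer required)
  retries: paired with writer retries (int32 -> int32; writer optional)
  duration has no writer counterpart
  id: paired with writer id (int64 -> int64; writer required)
  factor: paired with writer factor (float64 -> float64; writer required)
  quantity: paired with writer quantity (int32 -> int32; writer optional)
  score: paired with writer score (float64 -> bool; writer required)
  violation R1 at duration
  violation R1 at quantity
  violation R4 at quantity
  violation R1 at retries
  violation R4 at retries
  violation R3 at score
  => 6 violation(s): backward is BREAKING for Profile
forward for Profile (reader v1, writer v2):
  signature: paired with writer signature (bytes -> bytes; writer required)
  retries: paired with writer retries (int32 -> int32; writer required)
  id: paired with writer id (int64 -> int64; writer required)
  factor: paired with writer factor (float64 -> float64; writer required)
  quantity: paired with writer quantity (int32 -> int32; writer required)
  score: paired with writer score (bool -> float64; writer required)
  writer field duration has no reader counterpart
  violation R3 at score
  => 1 violation(s): forward is BREAKING for Profile

backward: BREAKING [(duration, R1), (quantity, R1), (quantity, R4), (retries, R1), (retries, R4), (score, R3)]; forward: BREAKING [(score, R3)]


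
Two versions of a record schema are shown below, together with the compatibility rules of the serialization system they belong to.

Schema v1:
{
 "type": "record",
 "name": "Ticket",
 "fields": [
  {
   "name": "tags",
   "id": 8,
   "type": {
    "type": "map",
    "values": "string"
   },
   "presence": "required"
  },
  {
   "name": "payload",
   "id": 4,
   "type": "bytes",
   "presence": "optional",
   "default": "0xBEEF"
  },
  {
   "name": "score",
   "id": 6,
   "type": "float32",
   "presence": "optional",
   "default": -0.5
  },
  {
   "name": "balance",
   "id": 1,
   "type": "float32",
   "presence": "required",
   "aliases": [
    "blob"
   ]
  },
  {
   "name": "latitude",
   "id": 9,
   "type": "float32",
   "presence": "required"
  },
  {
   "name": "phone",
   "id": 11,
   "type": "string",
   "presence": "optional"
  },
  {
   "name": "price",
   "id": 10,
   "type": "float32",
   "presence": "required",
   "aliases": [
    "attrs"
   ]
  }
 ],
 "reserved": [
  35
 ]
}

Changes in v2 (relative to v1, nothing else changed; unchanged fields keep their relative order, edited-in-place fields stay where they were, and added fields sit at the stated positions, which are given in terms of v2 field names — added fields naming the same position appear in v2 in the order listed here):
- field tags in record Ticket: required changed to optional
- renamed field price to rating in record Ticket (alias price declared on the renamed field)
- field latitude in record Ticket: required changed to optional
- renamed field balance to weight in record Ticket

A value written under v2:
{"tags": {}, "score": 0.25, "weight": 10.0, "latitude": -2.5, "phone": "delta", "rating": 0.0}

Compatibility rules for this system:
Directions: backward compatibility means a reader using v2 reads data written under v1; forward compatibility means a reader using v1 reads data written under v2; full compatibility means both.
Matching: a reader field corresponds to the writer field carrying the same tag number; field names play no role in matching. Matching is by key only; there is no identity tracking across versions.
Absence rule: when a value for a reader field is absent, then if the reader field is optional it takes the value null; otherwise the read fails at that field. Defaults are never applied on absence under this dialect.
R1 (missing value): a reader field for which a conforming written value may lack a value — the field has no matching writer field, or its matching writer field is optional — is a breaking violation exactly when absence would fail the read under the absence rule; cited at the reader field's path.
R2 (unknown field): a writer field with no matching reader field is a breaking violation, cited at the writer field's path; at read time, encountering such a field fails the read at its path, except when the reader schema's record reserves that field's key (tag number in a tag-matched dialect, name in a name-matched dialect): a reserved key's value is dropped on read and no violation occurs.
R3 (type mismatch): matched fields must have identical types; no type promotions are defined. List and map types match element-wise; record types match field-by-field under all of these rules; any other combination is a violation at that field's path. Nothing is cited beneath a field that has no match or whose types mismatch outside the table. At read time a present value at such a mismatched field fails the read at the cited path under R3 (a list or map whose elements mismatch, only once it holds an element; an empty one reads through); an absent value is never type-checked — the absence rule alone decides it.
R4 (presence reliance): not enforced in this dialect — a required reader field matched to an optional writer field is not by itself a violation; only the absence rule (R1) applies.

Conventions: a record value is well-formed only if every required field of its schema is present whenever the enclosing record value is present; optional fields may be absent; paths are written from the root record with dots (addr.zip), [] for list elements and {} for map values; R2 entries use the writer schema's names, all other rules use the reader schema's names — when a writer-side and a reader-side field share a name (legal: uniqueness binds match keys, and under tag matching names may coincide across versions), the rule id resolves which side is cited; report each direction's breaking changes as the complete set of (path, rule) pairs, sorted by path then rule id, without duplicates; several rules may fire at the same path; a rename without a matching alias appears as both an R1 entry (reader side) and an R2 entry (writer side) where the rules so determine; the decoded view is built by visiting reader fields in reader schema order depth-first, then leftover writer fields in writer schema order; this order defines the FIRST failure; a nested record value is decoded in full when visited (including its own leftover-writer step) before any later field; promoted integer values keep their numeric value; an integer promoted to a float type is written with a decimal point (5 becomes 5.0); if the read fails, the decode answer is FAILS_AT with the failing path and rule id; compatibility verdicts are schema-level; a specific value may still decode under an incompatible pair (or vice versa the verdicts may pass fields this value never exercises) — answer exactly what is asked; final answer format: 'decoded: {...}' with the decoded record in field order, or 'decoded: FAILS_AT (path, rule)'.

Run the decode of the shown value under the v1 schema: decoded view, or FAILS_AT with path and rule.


decoded: {"tags": {}, "payload": null, "score": 0.25, "balance": 10.0, "latitude": -2.5, "phone": "delta", "price": 0.0}

the writer's type comes first in each Ticket pair
migrating the Ticket value to v1:
  tags := {}
  payload := null (not supplied -> null)
  score := 0.25
  balance := 10.0 (from writer weight)
  latitude := -2.5
  phone := "delta"
  price := 0.0 (from writer rating)
  => decoded: {"tags": {}, "payload": null, "score": 0.25, "balance": 10.0, "latitude": -2.5, "phone": "delta", "price": 0.0}
the rest of the Ticket diff is inert for this question:
  field tags in record Ticket: required changed to optional -> schema-level compatibility only; this Ticket value's decode is unchanged
  renamed field price to rating in record Ticket (alias price declared on the renamed field) -> no rule fires on it and the decoded Ticket view is identical with or without it
  field latitude in record Ticket: required changed to optional -> schema-level compatibility only; this Ticket value's decode is unchanged
  renamed field balance to weight in record Ticket -> no rule fires on it and the decoded Ticket view is identical with or without it


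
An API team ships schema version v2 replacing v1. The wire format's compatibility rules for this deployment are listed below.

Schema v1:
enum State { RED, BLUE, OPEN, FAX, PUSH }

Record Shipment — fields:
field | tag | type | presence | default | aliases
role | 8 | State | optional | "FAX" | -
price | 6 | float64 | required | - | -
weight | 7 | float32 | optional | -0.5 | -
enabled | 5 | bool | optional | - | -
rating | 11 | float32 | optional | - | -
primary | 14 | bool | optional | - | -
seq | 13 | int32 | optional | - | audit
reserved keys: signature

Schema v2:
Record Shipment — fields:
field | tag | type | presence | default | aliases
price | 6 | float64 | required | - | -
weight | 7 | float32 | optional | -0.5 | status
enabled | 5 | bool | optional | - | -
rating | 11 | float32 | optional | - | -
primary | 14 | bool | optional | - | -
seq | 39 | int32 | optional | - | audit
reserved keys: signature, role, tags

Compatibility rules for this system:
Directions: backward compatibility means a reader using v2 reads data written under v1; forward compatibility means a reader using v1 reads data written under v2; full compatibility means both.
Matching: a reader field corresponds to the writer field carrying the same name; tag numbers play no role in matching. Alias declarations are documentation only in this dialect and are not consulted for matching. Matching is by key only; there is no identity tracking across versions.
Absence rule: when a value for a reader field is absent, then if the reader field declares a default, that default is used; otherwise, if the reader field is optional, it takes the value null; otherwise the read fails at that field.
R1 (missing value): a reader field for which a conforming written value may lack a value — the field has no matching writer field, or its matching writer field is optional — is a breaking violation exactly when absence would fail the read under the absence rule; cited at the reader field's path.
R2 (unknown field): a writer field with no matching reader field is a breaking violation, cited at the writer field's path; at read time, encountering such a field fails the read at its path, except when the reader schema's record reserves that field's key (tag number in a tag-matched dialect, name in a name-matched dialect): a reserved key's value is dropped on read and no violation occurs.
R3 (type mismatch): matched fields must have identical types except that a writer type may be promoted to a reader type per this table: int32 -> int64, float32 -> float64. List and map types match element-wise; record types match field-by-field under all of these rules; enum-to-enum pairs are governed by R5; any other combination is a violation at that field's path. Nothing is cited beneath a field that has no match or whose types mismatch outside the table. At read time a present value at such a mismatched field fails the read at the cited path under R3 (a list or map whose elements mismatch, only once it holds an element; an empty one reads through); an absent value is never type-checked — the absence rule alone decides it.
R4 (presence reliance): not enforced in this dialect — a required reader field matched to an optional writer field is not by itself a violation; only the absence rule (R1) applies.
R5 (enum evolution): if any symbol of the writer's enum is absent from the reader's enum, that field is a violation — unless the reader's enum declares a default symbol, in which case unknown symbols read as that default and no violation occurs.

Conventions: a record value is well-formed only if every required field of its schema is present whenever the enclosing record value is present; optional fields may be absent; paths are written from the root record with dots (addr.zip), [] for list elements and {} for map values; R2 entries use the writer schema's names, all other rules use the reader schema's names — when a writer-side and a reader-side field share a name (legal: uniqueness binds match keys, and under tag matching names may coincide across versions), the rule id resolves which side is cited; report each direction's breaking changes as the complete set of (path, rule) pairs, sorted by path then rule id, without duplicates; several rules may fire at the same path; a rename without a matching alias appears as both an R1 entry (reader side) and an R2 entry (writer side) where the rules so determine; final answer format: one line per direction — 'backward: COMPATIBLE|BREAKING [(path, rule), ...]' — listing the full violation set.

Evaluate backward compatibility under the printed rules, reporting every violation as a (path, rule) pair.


each type pair in Shipment: writer, then reader
checking backward for Shipment: reader v2 against writer v1:
  writer required, float64 -> float64: reader price maps from writer price
  writer optional, float32 -> float32: reader weight maps from writer weight
  writer optional, bool -> bool: reader enabled maps from writer enabled
  writer optional, float32 -> float32: reader rating maps from writer rating
  writer optional, bool -> bool: reader primary maps from writer primary
  writer optional, int32 -> int32: reader seq maps from writer seq
  leftover writer field: role
  => backward verdict for Shipment: COMPATIBLE, no violations
the other Shipment changes do not affect what is asked:
  removed field role from record Shipment (its key "role" joins the reserved list) -> no rule fires on it in Shipment's dialect; the asked verdict holds
  field seq in record Shipment: tag 13 changed to 39 -> no rule fires on it in Shipment's dialect; the asked verdict holds

backward: COMPATIBLE []


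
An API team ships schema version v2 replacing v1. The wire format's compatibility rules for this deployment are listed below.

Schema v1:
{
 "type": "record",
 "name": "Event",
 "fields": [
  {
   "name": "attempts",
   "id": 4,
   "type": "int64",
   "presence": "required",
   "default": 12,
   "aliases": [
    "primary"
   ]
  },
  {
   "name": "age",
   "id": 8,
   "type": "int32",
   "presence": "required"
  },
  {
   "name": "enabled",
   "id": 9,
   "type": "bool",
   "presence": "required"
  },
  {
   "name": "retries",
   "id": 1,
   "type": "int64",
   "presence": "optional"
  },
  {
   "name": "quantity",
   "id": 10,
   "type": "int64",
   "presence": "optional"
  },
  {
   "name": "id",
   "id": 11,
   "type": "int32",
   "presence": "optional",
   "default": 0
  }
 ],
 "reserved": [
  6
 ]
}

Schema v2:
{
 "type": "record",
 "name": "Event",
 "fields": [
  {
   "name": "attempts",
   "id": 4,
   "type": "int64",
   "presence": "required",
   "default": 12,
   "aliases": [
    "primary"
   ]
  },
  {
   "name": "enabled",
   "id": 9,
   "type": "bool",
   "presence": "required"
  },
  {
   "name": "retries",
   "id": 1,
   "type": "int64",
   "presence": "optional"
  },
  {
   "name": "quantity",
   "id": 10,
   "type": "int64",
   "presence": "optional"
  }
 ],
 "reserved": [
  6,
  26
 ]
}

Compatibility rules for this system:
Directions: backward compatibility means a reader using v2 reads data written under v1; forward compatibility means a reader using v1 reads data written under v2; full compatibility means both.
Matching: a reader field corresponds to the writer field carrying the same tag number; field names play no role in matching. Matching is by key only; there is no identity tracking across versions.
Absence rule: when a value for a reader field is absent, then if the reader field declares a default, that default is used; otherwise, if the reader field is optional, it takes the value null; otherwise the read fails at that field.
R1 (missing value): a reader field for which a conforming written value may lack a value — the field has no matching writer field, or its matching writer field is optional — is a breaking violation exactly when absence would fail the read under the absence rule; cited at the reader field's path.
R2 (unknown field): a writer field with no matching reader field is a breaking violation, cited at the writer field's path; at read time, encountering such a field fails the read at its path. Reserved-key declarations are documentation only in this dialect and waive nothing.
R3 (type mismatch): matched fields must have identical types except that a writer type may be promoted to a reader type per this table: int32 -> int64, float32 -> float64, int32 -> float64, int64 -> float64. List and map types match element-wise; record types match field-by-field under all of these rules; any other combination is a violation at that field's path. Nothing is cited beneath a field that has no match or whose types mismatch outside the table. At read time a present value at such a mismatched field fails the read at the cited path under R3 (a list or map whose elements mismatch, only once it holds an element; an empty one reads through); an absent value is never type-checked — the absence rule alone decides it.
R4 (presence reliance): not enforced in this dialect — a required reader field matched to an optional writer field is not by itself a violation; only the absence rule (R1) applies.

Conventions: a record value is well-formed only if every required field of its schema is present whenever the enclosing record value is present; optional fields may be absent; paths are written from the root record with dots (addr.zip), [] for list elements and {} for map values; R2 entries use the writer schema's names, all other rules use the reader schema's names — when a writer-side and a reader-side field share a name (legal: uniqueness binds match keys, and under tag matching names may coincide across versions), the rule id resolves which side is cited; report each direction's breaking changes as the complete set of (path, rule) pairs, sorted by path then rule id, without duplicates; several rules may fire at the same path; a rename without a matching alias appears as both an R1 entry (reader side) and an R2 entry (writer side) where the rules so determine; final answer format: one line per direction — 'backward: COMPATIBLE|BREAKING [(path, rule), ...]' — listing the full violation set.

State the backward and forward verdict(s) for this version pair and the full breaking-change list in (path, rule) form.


backward: BREAKING [(age, R2), (id, R2)]; forward: BREAKING [(age, R1)]

arrows below run writer -> reader for Event
backward pass over Event, reader schema v2, writer schema v1:
  int64 -> int64, writer required: attempts aligns to attempts
  bool -> bool, writer required: enabled aligns to enabled
  int64 -> int64, writer optional: retries aligns to retries
  int64 -> int64, writer optional: quantity aligns to quantity
  writer age: unknown to reader
  writer id: unknown to reader
  R2 fires at age
  R2 fires at id
  => 2 violation(s): backward is BREAKING for Event
forward pass over Event, reader schema v1, writer schema v2:
  int64 -> int64, writer required: attempts aligns to attempts
  age: no writer-side match
  bool -> bool, writer required: enabled aligns to enabled
  int64 -> int64, writer optional: retries aligns to retries
  int64 -> int64, writer optional: quantity aligns to quantity
  id: no writer-side match
  R1 fires at age
  => 1 violation(s): forward is BREAKING for Event


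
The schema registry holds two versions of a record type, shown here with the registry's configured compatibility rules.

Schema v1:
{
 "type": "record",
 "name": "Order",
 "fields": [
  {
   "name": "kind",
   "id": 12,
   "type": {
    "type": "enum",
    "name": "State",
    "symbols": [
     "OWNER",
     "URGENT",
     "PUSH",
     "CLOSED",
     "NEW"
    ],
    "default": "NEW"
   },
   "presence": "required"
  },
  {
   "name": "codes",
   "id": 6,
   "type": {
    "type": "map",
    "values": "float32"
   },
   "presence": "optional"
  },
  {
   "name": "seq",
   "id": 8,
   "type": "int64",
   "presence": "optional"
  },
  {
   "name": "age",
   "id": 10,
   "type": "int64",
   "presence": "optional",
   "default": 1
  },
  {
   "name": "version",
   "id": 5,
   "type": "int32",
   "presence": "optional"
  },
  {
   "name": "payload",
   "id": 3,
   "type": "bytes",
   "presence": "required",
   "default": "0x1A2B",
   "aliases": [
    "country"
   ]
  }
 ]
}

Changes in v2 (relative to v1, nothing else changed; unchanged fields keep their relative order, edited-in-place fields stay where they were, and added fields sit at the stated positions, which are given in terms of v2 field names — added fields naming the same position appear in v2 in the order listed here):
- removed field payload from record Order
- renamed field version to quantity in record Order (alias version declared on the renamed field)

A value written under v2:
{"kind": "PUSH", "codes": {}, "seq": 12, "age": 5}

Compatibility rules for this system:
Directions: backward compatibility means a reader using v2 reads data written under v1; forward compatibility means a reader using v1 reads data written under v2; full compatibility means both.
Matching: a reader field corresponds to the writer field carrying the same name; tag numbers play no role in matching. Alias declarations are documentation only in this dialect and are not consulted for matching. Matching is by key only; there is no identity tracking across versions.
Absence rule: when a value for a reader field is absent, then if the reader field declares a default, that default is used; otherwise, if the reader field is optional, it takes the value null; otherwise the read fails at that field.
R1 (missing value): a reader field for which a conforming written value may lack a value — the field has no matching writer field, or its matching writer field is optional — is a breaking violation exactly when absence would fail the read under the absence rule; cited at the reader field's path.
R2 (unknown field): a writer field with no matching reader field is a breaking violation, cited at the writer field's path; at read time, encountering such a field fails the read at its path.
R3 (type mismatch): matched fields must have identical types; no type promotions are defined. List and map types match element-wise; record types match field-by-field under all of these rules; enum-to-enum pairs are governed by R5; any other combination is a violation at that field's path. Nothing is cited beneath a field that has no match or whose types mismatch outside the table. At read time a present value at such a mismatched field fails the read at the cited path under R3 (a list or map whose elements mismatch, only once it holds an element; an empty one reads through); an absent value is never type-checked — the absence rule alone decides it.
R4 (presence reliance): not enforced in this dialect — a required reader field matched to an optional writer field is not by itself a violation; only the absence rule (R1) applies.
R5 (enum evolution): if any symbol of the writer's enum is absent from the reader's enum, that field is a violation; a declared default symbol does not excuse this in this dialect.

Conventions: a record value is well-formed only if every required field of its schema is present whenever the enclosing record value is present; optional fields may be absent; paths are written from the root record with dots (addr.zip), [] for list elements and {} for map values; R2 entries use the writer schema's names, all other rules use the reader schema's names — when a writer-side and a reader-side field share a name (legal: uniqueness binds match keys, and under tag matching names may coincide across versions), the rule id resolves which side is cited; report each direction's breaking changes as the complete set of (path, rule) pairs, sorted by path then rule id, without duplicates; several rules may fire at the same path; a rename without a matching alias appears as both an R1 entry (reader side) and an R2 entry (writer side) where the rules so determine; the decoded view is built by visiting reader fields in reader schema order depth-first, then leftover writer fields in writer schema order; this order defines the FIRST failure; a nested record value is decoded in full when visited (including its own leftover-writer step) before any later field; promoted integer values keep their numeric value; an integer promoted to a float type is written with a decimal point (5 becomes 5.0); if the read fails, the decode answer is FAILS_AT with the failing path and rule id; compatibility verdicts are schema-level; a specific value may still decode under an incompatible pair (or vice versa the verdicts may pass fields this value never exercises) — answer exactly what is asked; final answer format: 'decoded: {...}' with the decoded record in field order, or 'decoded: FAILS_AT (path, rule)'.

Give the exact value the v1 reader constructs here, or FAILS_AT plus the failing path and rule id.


decoded: {"kind": "PUSH", "codes": {}, "seq": 12, "age": 5, "version": null, "payload": 0x1A2B}

arrows below run writer -> reader for Order
migrating the Order value to v1:
  kind := "PUSH"
  codes := {}
  seq := 12
  age := 5
  version := null (not supplied -> null)
  payload := 0x1A2B (no value, default fills)
  => decoded: {"kind": "PUSH", "codes": {}, "seq": 12, "age": 5, "version": null, "payload": 0x1A2B}
checking off the Order differences that do not matter here:
  removed field payload from record Order -> affects the rule determinations only; this particular Order value decodes identically
  renamed field version to quantity in record Order (alias version declared on the renamed field) -> affects the rule determinations only; this particular Order value decodes identically
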